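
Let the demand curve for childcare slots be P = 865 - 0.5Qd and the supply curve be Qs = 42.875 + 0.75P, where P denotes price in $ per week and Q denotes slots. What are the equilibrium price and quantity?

P* = 613.5, Q* = 503

Rewriting in direct form: Qd = 1730 - 2P.
At equilibrium Qd = Qs, so 1730 - 2P = 42.875 + 0.75P; collecting terms, 1687.125 = 2.75P and P* = 613.5.
Plugging P* into demand: Q* = 1730 - 2(613.5) = 503.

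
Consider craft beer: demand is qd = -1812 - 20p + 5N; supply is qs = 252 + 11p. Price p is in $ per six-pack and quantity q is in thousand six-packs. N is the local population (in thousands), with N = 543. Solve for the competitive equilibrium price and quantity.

p* = 21, q* = 483

With N = 543, demand is qd = 903 - 20p.
Set qd = qs: 903 - 20p = 252 + 11p, so 651 = 31p and p* = 21.
Substitute back: q* = 903 - 20(21) = 483.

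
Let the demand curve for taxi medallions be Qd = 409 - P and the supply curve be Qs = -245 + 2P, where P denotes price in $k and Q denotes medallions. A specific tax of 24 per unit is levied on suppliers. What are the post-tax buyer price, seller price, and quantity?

With a tax of 24 on suppliers, they supply based on the net price P_s = P_b - 24, so Qs = -293 + 2P_b.
Set Qd = Qs: 409 - P_b = -293 + 2P_b, so 702 = 3P_b and P_b = 234.
So P_s = 210 and the quantity traded is Q = 409 - 234 = 175.

P_b = 234, P_s = 210, Q = 175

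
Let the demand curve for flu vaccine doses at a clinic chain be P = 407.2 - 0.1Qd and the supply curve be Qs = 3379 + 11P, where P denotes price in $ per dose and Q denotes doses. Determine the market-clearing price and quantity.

P* = 33, Q* = 3742

Inverting to quantity form: Qd = 4072 - 10P.
Equating demand and supply, 4072 - 10P = 3379 + 11P gives 21P = 693, so P* = 33.
Then Q* = 4072 - 10(33) = 3742.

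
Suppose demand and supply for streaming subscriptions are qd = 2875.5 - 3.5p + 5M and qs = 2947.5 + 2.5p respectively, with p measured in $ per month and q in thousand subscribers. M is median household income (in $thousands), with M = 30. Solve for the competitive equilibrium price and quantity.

p* = 13, q* = 2980

With M = 30, demand is qd = 3025.5 - 3.5p.
At equilibrium qd = qs, so 3025.5 - 3.5p = 2947.5 + 2.5p; collecting terms, 78 = 6p and p* = 13.
Plugging p* into demand: q* = 3025.5 - 3.5(13) = 2980.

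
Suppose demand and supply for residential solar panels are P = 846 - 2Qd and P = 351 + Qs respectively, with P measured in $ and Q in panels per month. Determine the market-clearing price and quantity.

P* = 516, Q* = 165

Rewriting in direct form: Qd = 423 - 0.5P and Qs = -351 + P.
Set Qd = Qs: 423 - 0.5P = -351 + P, so 774 = 1.5P and P* = 516.
Then Q* = 423 - 0.5(516) = 165.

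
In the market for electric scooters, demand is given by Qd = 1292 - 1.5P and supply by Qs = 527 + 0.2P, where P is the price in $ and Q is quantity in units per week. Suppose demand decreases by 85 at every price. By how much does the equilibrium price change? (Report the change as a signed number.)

ΔP = -50

Set Qd = Qs: 1292 - 1.5P = 527 + 0.2P, so 765 = 1.7P and P* = 450.
From the demand curve, Q* = 1292 - 1.5(450) = 617.
After the shift, demand is Qd = 1207 - 1.5P.
The new intersection has 680 = 1.7P, i.e. P = 400, Q = 607.
ΔP = 400 - 450 = -50.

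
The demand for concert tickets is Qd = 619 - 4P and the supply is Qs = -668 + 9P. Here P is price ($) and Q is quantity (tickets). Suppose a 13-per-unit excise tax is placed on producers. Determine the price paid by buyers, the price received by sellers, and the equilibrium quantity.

Producers keep P_s = P_b - 13 per unit, so supply in terms of the buyer price is Qs = -785 + 9P_b.
Set Qd = Qs: 619 - 4P_b = -785 + 9P_b, so 1404 = 13P_b and P_b = 108.
Then P_s = 108 - 13 = 95 and Q = 619 - 4(108) = 187.

P_b = 108, P_s = 95, Q = 187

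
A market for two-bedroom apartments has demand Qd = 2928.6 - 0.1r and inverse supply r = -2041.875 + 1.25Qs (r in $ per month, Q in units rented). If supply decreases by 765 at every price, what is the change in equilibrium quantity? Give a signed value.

ΔQ = -85

In direct form, Qs = 1633.5 + 0.8r.
Equating demand and supply, 2928.6 - 0.1r = 1633.5 + 0.8r gives 0.9r = 1295.1, so r* = 1439.
From the demand curve, Q* = 2928.6 - 0.1(1439) = 2784.7.
After the shift, supply is Qs = 868.5 + 0.8r.
New equilibrium: 2060.1 = 0.9r, so r = 2289 and Q = 2699.7.
ΔQ = 2699.7 - 2784.7 = -85.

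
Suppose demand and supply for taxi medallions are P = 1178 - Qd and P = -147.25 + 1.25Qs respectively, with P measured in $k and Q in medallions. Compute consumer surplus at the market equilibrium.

Rewriting in direct form: Qd = 1178 - P and Qs = 117.8 + 0.8P.
At equilibrium Qd = Qs, so 1178 - P = 117.8 + 0.8P; collecting terms, 1060.2 = 1.8P and P* = 589.
Substitute back: Q* = 1178 - 589 = 589.
Demand choke price (Qd = 0): P = 1178. Consumer surplus = ½ × (1178 - 589) × 589 = 173460.5.

Consumer surplus = 173460.5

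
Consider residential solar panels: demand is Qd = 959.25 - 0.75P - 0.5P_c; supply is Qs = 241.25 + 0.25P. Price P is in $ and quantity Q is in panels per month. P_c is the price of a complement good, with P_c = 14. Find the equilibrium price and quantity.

With P_c = 14, demand is Qd = 952.25 - 0.75P.
Equating demand and supply, 952.25 - 0.75P = 241.25 + 0.25P gives P = 711, so P* = 711.
Plugging P* into demand: Q* = 952.25 - 0.75(711) = 419.

P* = 711, Q* = 419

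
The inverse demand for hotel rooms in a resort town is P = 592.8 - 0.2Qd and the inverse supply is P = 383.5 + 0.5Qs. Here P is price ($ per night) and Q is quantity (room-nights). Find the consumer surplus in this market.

Consumer surplus = 8940.1

Rewriting in direct form: Qd = 2964 - 5P and Qs = -767 + 2P.
Equating demand and supply, 2964 - 5P = -767 + 2P gives 7P = 3731, so P* = 533.
Substitute back: Q* = 2964 - 5(533) = 299.
Demand choke price (Qd = 0): P = 2964/5 = 592.8. Consumer surplus = ½ × (592.8 - 533) × 299 = 8940.1.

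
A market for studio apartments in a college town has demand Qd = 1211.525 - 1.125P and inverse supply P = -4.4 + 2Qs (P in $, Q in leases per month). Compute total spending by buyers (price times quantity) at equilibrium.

Total spending by buyers = 278554.06

Solving each curve for Q: Qs = 2.2 + 0.5P.
At equilibrium Qd = Qs, so 1211.525 - 1.125P = 2.2 + 0.5P; collecting terms, 1209.325 = 1.625P and P* = 744.2.
From the demand curve, Q* = 1211.525 - 1.125(744.2) = 374.3.
Total spending by buyers = P* × Q* = 744.2 × 374.3 = 278554.06.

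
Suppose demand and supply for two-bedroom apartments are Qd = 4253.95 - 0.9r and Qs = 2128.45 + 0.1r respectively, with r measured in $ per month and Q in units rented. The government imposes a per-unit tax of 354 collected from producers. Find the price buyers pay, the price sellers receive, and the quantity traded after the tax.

The tax drives a wedge r_b - r_s = 354. Substituting r_s = r_b - 354 into supply: Qs = 2093.05 + 0.1r_b.
Equate demand and the shifted supply: 4253.95 - 0.9r_b = 2093.05 + 0.1r_b, giving r_b = 2160.9, so r_b = 2160.9.
Then r_s = 2160.9 - 354 = 1806.9 and Q = 4253.95 - 0.9(2160.9) = 2309.14.

r_b = 2160.9, r_s = 1806.9, Q = 2309.14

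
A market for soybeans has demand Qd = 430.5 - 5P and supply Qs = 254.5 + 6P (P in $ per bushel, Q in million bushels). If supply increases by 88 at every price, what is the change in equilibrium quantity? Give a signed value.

At equilibrium Qd = Qs, so 430.5 - 5P = 254.5 + 6P; collecting terms, 176 = 11P and P* = 16.
Then Q* = 430.5 - 5(16) = 350.5.
After the shift, supply is Qs = 342.5 + 6P.
The new intersection has 88 = 11P, i.e. P = 8, Q = 390.5.
ΔQ = 390.5 - 350.5 = 40.

ΔQ = 40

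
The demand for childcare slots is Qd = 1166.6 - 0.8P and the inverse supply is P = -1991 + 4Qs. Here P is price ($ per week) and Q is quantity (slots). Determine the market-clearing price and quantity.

Inverting to quantity form: Qs = 497.75 + 0.25P.
Set Qd = Qs: 1166.6 - 0.8P = 497.75 + 0.25P, so 668.85 = 1.05P and P* = 637.
Plugging P* into demand: Q* = 1166.6 - 0.8(637) = 657.

P* = 637, Q* = 657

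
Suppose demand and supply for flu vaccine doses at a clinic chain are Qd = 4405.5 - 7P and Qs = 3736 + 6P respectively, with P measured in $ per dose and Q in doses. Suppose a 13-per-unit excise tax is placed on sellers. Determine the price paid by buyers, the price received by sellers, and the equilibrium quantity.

Sellers keep P_s = P_b - 13 per unit, so supply in terms of the buyer price is Qs = 3658 + 6P_b.
Market clearing requires 4405.5 - 7P_b = 3658 + 6P_b; hence 747.5 = 13P_b and P_b = 57.5.
So P_s = 44.5 and the quantity traded is Q = 4405.5 - 7(57.5) = 4003.

P_b = 57.5, P_s = 44.5, Q = 4003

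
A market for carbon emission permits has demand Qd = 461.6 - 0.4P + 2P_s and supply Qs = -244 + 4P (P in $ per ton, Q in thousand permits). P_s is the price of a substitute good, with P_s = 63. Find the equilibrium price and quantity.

P* = 189, Q* = 512

With P_s = 63, demand is Qd = 587.6 - 0.4P.
The market clears where 587.6 - 0.4P = -244 + 4P. Rearranging, 4.4P = 831.6, hence P* = 189.
Then Q* = 587.6 - 0.4(189) = 512.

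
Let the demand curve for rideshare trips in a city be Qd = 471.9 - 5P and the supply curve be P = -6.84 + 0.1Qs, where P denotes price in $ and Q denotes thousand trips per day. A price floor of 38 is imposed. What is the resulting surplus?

Surplus = 166.5

In direct form, Qs = 68.4 + 10P.
At P = 38: Qd = 281.9 and Qs = 448.4.
Surplus = Qs - Qd = 448.4 - 281.9 = 166.5.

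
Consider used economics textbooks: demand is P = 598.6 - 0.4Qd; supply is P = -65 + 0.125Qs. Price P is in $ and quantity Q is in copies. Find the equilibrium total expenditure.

Solving each curve for Q: Qd = 1496.5 - 2.5P and Qs = 520 + 8P.
The market clears where 1496.5 - 2.5P = 520 + 8P. Rearranging, 10.5P = 976.5, hence P* = 93.
From the demand curve, Q* = 1496.5 - 2.5(93) = 1264.
Total expenditure = P* × Q* = 93 × 1264 = 117552.

Total expenditure = 117552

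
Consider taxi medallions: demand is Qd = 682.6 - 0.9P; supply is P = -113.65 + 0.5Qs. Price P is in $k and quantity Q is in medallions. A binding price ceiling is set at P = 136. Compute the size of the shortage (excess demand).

Inverting to quantity form: Qs = 227.3 + 2P.
Evaluating both curves at the ceiling price 136 gives Qd = 560.2, Qs = 499.3.
Shortage = Qd - Qs = 560.2 - 499.3 = 60.9.

Shortage = 60.9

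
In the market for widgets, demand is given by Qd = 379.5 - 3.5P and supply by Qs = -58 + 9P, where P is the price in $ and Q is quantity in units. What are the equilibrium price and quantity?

Set Qd = Qs: 379.5 - 3.5P = -58 + 9P, so 437.5 = 12.5P and P* = 35.
From the demand curve, Q* = 379.5 - 3.5(35) = 257.

P* = 35, Q* = 257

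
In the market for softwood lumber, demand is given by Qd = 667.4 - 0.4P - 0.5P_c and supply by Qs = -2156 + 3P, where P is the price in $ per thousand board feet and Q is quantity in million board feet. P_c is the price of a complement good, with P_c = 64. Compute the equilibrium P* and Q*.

P* = 821, Q* = 307

With P_c = 64, demand is Qd = 635.4 - 0.4P.
At equilibrium Qd = Qs, so 635.4 - 0.4P = -2156 + 3P; collecting terms, 2791.4 = 3.4P and P* = 821.
Substitute back: Q* = 635.4 - 0.4(821) = 307.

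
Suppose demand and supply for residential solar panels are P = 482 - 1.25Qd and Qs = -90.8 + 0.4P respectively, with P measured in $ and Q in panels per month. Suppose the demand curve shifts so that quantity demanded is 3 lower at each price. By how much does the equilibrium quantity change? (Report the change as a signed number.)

ΔQ = -1

In direct form, Qd = 385.6 - 0.8P.
Set Qd = Qs: 385.6 - 0.8P = -90.8 + 0.4P, so 476.4 = 1.2P and P* = 397.
Substitute back: Q* = 385.6 - 0.8(397) = 68.
After the shift, demand is Qd = 382.6 - 0.8P.
The new intersection has 473.4 = 1.2P, i.e. P = 394.5, Q = 67.
ΔQ = 67 - 68 = -1.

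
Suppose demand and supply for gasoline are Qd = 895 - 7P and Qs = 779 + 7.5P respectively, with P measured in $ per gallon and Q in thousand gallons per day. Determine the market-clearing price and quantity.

P* = 8, Q* = 839

The market clears where 895 - 7P = 779 + 7.5P. Rearranging, 14.5P = 116, hence P* = 8.
From the demand curve, Q* = 895 - 7(8) = 839.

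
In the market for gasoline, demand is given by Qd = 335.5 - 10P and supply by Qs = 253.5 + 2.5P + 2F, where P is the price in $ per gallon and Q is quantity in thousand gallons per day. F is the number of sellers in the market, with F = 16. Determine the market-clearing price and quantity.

With F = 16, supply is Qs = 285.5 + 2.5P.
Set Qd = Qs: 335.5 - 10P = 285.5 + 2.5P, so 50 = 12.5P and P* = 4.
Then Q* = 335.5 - 10(4) = 295.5.

P* = 4, Q* = 295.5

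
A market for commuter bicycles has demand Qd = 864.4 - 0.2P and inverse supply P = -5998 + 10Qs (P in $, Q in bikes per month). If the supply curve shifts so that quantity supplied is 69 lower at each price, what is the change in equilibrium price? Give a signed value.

ΔP = 230

Solving each curve for Q: Qs = 599.8 + 0.1P.
At equilibrium Qd = Qs, so 864.4 - 0.2P = 599.8 + 0.1P; collecting terms, 264.6 = 0.3P and P* = 882.
From the demand curve, Q* = 864.4 - 0.2(882) = 688.
After the shift, supply is Qs = 530.8 + 0.1P.
Re-solving, 0.3P = 333.6 gives P = 1112 and Q = 642.
ΔP = 1112 - 882 = 230.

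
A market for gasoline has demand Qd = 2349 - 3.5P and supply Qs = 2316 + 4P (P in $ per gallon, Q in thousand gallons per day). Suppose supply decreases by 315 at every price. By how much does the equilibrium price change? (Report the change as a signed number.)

ΔP = 42

Set Qd = Qs: 2349 - 3.5P = 2316 + 4P, so 33 = 7.5P and P* = 4.4.
From the demand curve, Q* = 2349 - 3.5(4.4) = 2333.6.
After the shift, supply is Qs = 2001 + 4P.
New equilibrium: 348 = 7.5P, so P = 46.4 and Q = 2186.6.
ΔP = 46.4 - 4.4 = 42.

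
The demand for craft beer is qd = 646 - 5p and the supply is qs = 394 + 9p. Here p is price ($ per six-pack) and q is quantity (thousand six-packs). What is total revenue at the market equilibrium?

Equating demand and supply, 646 - 5p = 394 + 9p gives 14p = 252, so p* = 18.
Substitute back: q* = 646 - 5(18) = 556.
Total revenue = p* × q* = 18 × 556 = 10008.

Total revenue = 10008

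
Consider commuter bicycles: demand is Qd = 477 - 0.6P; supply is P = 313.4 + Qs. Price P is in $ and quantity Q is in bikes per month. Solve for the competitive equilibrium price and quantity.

Solving each curve for Q: Qs = -313.4 + P.
Equating demand and supply, 477 - 0.6P = -313.4 + P gives 1.6P = 790.4, so P* = 494.
From the demand curve, Q* = 477 - 0.6(494) = 180.6.

P* = 494, Q* = 180.6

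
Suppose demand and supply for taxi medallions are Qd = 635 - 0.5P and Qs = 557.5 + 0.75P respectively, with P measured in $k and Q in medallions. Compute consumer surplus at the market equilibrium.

The market clears where 635 - 0.5P = 557.5 + 0.75P. Rearranging, 1.25P = 77.5, hence P* = 62.
Substitute back: Q* = 635 - 0.5(62) = 604.
Demand choke price (Qd = 0): P = 635/0.5 = 1270. Consumer surplus = ½ × (1270 - 62) × 604 = 364816.

Consumer surplus = 364816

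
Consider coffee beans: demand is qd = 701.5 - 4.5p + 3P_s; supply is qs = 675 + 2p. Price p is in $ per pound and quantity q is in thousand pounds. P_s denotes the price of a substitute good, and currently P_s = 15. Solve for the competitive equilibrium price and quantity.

p* = 11, q* = 697

With P_s = 15, demand is qd = 746.5 - 4.5p.
At equilibrium qd = qs, so 746.5 - 4.5p = 675 + 2p; collecting terms, 71.5 = 6.5p and p* = 11.
From the demand curve, q* = 746.5 - 4.5(11) = 697.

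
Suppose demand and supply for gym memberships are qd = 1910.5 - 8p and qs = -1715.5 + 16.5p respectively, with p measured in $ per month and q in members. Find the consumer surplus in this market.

Equating demand and supply, 1910.5 - 8p = -1715.5 + 16.5p gives 24.5p = 3626, so p* = 148.
Plugging p* into demand: q* = 1910.5 - 8(148) = 726.5.
Demand choke price (qd = 0): p = 1910.5/8 = 238.8125. Consumer surplus = ½ × (238.8125 - 148) × 726.5 = 32987.640625.

Consumer surplus = 32987.640625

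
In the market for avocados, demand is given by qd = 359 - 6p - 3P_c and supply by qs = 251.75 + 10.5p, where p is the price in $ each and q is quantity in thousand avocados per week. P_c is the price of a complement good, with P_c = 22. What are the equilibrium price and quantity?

p* = 2.5, q* = 278

With P_c = 22, demand is qd = 293 - 6p.
At equilibrium qd = qs, so 293 - 6p = 251.75 + 10.5p; collecting terms, 41.25 = 16.5p and p* = 2.5.
From the demand curve, q* = 293 - 6(2.5) = 278.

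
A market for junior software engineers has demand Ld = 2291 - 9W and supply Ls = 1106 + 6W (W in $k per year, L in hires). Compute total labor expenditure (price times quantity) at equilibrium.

Equating demand and supply, 2291 - 9W = 1106 + 6W gives 15W = 1185, so W* = 79.
Then L* = 2291 - 9(79) = 1580.
Total labor expenditure = W* × L* = 79 × 1580 = 124820.

Total labor expenditure = 124820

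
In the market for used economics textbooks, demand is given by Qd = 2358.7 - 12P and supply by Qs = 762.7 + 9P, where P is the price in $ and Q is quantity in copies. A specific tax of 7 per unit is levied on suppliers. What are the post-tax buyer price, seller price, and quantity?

The tax drives a wedge P_b - P_s = 7. Substituting P_s = P_b - 7 into supply: Qs = 699.7 + 9P_b.
Set Qd = Qs: 2358.7 - 12P_b = 699.7 + 9P_b, so 1659 = 21P_b and P_b = 79.
So P_s = 72 and the quantity traded is Q = 2358.7 - 12(79) = 1410.7.

P_b = 79, P_s = 72, Q = 1410.7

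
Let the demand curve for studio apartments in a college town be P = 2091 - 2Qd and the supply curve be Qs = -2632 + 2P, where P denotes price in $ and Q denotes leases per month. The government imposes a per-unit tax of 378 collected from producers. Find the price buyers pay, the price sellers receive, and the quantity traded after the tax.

Rewriting in direct form: Qd = 1045.5 - 0.5P.
Producers keep P_s = P_b - 378 per unit, so supply in terms of the buyer price is Qs = -3388 + 2P_b.
Set Qd = Qs: 1045.5 - 0.5P_b = -3388 + 2P_b, so 4433.5 = 2.5P_b and P_b = 1773.4.
So P_s = 1395.4 and the quantity traded is Q = 1045.5 - 0.5(1773.4) = 158.8.

P_b = 1773.4, P_s = 1395.4, Q = 158.8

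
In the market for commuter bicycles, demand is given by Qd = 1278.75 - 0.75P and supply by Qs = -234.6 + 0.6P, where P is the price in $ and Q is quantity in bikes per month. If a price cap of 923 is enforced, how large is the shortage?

With P fixed at 923, quantity demanded is 586.5 and quantity supplied is 319.2.
Shortage = Qd - Qs = 586.5 - 319.2 = 267.3.

Shortage = 267.3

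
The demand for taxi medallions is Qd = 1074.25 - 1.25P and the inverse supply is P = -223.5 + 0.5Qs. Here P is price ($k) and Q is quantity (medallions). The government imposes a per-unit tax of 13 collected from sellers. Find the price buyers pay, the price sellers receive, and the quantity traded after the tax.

P_b = 201, P_s = 188, Q = 823

In direct form, Qs = 447 + 2P.
Sellers keep P_s = P_b - 13 per unit, so supply in terms of the buyer price is Qs = 421 + 2P_b.
Set Qd = Qs: 1074.25 - 1.25P_b = 421 + 2P_b, so 653.25 = 3.25P_b and P_b = 201.
Then P_s = 201 - 13 = 188 and Q = 1074.25 - 1.25(201) = 823.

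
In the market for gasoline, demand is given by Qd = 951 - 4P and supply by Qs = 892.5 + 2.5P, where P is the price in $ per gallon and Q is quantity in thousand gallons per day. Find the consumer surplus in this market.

Equating demand and supply, 951 - 4P = 892.5 + 2.5P gives 6.5P = 58.5, so P* = 9.
From the demand curve, Q* = 951 - 4(9) = 915.
Demand choke price (Qd = 0): P = 951/4 = 237.75. Consumer surplus = ½ × (237.75 - 9) × 915 = 104653.125.

Consumer surplus = 104653.125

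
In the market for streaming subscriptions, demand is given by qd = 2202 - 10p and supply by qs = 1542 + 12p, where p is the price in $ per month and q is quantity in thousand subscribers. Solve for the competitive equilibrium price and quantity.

p* = 30, q* = 1902

Set qd = qs: 2202 - 10p = 1542 + 12p, so 660 = 22p and p* = 30.
Substitute back: q* = 2202 - 10(30) = 1902.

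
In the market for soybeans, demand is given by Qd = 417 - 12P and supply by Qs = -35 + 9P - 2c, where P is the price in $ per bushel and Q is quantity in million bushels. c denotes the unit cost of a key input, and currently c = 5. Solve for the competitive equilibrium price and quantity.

With c = 5, supply is Qs = -45 + 9P.
Equating demand and supply, 417 - 12P = -45 + 9P gives 21P = 462, so P* = 22.
From the demand curve, Q* = 417 - 12(22) = 153.

P* = 22, Q* = 153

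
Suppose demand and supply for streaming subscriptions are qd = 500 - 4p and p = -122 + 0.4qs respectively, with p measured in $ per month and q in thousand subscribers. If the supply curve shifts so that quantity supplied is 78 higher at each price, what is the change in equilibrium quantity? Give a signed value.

Δq = 48

Rewriting in direct form: qs = 305 + 2.5p.
Set qd = qs: 500 - 4p = 305 + 2.5p, so 195 = 6.5p and p* = 30.
Plugging p* into demand: q* = 500 - 4(30) = 380.
After the shift, supply is qs = 383 + 2.5p.
The new intersection has 117 = 6.5p, i.e. p = 18, q = 428.
Δq = 428 - 380 = 48.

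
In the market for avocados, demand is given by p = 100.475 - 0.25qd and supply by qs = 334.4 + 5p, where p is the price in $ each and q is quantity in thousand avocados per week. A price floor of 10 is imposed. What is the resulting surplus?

Surplus = 22.5

In direct form, qd = 401.9 - 4p.
At p = 10: qd = 361.9 and qs = 384.4.
Surplus = qs - qd = 384.4 - 361.9 = 22.5.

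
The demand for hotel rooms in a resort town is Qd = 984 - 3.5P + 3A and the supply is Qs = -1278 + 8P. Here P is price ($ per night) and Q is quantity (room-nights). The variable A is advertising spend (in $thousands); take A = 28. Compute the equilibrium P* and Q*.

P* = 204, Q* = 354

With A = 28, demand is Qd = 1068 - 3.5P.
At equilibrium Qd = Qs, so 1068 - 3.5P = -1278 + 8P; collecting terms, 2346 = 11.5P and P* = 204.
Then Q* = 1068 - 3.5(204) = 354.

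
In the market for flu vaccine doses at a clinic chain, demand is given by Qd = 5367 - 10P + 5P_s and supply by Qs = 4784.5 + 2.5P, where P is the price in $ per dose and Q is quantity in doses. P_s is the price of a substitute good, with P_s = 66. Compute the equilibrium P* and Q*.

P* = 73, Q* = 4967

With P_s = 66, demand is Qd = 5697 - 10P.
The market clears where 5697 - 10P = 4784.5 + 2.5P. Rearranging, 12.5P = 912.5, hence P* = 73.
Plugging P* into demand: Q* = 5697 - 10(73) = 4967.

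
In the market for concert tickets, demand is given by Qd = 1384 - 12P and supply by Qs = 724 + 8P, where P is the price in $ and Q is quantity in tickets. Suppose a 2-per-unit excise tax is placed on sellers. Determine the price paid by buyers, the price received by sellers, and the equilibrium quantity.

The tax drives a wedge P_b - P_s = 2. Substituting P_s = P_b - 2 into supply: Qs = 708 + 8P_b.
Set Qd = Qs: 1384 - 12P_b = 708 + 8P_b, so 676 = 20P_b and P_b = 33.8.
So P_s = 31.8 and the quantity traded is Q = 1384 - 12(33.8) = 978.4.

P_b = 33.8, P_s = 31.8, Q = 978.4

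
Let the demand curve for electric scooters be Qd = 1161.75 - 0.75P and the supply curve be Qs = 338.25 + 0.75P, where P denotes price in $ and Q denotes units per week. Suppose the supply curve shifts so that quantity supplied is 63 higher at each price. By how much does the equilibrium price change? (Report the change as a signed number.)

ΔP = -42

Equating demand and supply, 1161.75 - 0.75P = 338.25 + 0.75P gives 1.5P = 823.5, so P* = 549.
Then Q* = 1161.75 - 0.75(549) = 750.
After the shift, supply is Qs = 401.25 + 0.75P.
Re-solving, 1.5P = 760.5 gives P = 507 and Q = 781.5.
ΔP = 507 - 549 = -42.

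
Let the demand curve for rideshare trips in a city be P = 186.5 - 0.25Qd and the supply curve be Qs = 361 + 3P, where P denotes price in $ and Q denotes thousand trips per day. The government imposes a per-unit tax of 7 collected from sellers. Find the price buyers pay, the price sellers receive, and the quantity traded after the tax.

P_b = 58, P_s = 51, Q = 514

In direct form, Qd = 746 - 4P.
With a tax of 7 on sellers, they supply based on the net price P_s = P_b - 7, so Qs = 340 + 3P_b.
Market clearing requires 746 - 4P_b = 340 + 3P_b; hence 406 = 7P_b and P_b = 58.
Then P_s = 58 - 7 = 51 and Q = 746 - 4(58) = 514.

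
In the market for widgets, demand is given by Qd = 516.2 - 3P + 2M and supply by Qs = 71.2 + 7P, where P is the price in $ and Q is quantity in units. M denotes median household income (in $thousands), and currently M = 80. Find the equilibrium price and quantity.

With M = 80, demand is Qd = 676.2 - 3P.
Equating demand and supply, 676.2 - 3P = 71.2 + 7P gives 10P = 605, so P* = 60.5.
From the demand curve, Q* = 676.2 - 3(60.5) = 494.7.

P* = 60.5, Q* = 494.7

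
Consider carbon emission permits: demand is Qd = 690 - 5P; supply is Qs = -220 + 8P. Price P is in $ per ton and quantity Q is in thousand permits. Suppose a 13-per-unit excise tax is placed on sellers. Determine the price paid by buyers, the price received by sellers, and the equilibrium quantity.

P_b = 78, P_s = 65, Q = 300

With a tax of 13 on sellers, they supply based on the net price P_s = P_b - 13, so Qs = -324 + 8P_b.
Equate demand and the shifted supply: 690 - 5P_b = -324 + 8P_b, giving 13P_b = 1014, so P_b = 78.
Then P_s = 78 - 13 = 65 and Q = 690 - 5(78) = 300.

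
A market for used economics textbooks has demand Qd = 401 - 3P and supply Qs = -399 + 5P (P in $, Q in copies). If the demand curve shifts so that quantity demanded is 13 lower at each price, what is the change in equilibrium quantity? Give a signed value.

The market clears where 401 - 3P = -399 + 5P. Rearranging, 8P = 800, hence P* = 100.
Then Q* = 401 - 3(100) = 101.
After the shift, demand is Qd = 388 - 3P.
New equilibrium: 787 = 8P, so P = 98.375 and Q = 92.875.
ΔQ = 92.875 - 101 = -8.125.

ΔQ = -8.125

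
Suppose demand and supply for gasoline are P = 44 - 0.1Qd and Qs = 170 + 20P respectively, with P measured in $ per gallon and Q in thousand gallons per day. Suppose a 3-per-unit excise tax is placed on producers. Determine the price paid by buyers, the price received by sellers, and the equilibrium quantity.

P_b = 11, P_s = 8, Q = 330

Rewriting in direct form: Qd = 440 - 10P.
Producers keep P_s = P_b - 3 per unit, so supply in terms of the buyer price is Qs = 110 + 20P_b.
Set Qd = Qs: 440 - 10P_b = 110 + 20P_b, so 330 = 30P_b and P_b = 11.
So P_s = 8 and the quantity traded is Q = 440 - 10(11) = 330.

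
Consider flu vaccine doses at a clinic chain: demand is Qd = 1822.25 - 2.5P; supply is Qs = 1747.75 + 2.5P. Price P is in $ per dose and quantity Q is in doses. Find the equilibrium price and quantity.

P* = 14.9, Q* = 1785

The market clears where 1822.25 - 2.5P = 1747.75 + 2.5P. Rearranging, 5P = 74.5, hence P* = 14.9.
Plugging P* into demand: Q* = 1822.25 - 2.5(14.9) = 1785.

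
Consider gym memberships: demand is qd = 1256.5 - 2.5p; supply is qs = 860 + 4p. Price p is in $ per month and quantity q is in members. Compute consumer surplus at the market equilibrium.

Consumer surplus = 243763.2

Equating demand and supply, 1256.5 - 2.5p = 860 + 4p gives 6.5p = 396.5, so p* = 61.
From the demand curve, q* = 1256.5 - 2.5(61) = 1104.
Demand choke price (qd = 0): p = 1256.5/2.5 = 502.6. Consumer surplus = ½ × (502.6 - 61) × 1104 = 243763.2.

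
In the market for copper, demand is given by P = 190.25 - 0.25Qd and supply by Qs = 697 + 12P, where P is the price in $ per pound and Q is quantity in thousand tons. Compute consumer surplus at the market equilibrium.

Consumer surplus = 69378.125

Solving each curve for Q: Qd = 761 - 4P.
The market clears where 761 - 4P = 697 + 12P. Rearranging, 16P = 64, hence P* = 4.
Then Q* = 761 - 4(4) = 745.
Demand choke price (Qd = 0): P = 761/4 = 190.25. Consumer surplus = ½ × (190.25 - 4) × 745 = 69378.125.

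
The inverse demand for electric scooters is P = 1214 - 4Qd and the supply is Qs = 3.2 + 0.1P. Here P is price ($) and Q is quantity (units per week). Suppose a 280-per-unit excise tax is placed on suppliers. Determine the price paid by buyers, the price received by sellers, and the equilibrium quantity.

Inverting to quantity form: Qd = 303.5 - 0.25P.
With a tax of 280 on suppliers, they supply based on the net price P_s = P_b - 280, so Qs = -24.8 + 0.1P_b.
Set Qd = Qs: 303.5 - 0.25P_b = -24.8 + 0.1P_b, so 328.3 = 0.35P_b and P_b = 938.
Then P_s = 938 - 280 = 658 and Q = 303.5 - 0.25(938) = 69.

P_b = 938, P_s = 658, Q = 69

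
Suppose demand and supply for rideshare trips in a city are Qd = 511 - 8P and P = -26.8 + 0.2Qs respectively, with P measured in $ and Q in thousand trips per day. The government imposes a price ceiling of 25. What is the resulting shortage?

Rewriting in direct form: Qs = 134 + 5P.
At P = 25: Qd = 311 and Qs = 259.
Shortage = Qd - Qs = 311 - 259 = 52.

Shortage = 52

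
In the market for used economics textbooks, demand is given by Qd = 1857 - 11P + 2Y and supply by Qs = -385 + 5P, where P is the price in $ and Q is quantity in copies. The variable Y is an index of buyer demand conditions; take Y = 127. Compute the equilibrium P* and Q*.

With Y = 127, demand is Qd = 2111 - 11P.
Set Qd = Qs: 2111 - 11P = -385 + 5P, so 2496 = 16P and P* = 156.
Then Q* = 2111 - 11(156) = 395.

P* = 156, Q* = 395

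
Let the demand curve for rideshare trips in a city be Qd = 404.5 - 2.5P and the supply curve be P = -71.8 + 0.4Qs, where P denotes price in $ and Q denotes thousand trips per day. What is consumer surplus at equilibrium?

Inverting to quantity form: Qs = 179.5 + 2.5P.
Set Qd = Qs: 404.5 - 2.5P = 179.5 + 2.5P, so 225 = 5P and P* = 45.
From the demand curve, Q* = 404.5 - 2.5(45) = 292.
Demand choke price (Qd = 0): P = 404.5/2.5 = 161.8. Consumer surplus = ½ × (161.8 - 45) × 292 = 17052.8.

Consumer surplus = 17052.8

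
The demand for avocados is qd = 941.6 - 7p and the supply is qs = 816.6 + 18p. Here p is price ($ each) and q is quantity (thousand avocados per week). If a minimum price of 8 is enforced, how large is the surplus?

Surplus = 75

With p fixed at 8, quantity demanded is 885.6 and quantity supplied is 960.6.
Surplus = qs - qd = 960.6 - 885.6 = 75.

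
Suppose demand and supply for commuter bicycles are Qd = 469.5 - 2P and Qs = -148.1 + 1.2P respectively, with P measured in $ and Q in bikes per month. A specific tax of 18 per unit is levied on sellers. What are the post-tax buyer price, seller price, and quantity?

P_b = 199.75, P_s = 181.75, Q = 70

With a tax of 18 on sellers, they supply based on the net price P_s = P_b - 18, so Qs = -169.7 + 1.2P_b.
Equate demand and the shifted supply: 469.5 - 2P_b = -169.7 + 1.2P_b, giving 3.2P_b = 639.2, so P_b = 199.75.
Then P_s = 199.75 - 18 = 181.75 and Q = 469.5 - 2(199.75) = 70.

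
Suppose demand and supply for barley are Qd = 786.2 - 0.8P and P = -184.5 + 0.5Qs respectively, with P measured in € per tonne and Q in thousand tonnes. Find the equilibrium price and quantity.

Inverting to quantity form: Qs = 369 + 2P.
Equating demand and supply, 786.2 - 0.8P = 369 + 2P gives 2.8P = 417.2, so P* = 149.
From the demand curve, Q* = 786.2 - 0.8(149) = 667.

P* = 149, Q* = 667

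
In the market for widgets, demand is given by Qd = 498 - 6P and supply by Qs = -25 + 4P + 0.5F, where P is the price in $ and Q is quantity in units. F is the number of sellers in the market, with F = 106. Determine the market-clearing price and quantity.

P* = 47, Q* = 216

With F = 106, supply is Qs = 28 + 4P.
The market clears where 498 - 6P = 28 + 4P. Rearranging, 10P = 470, hence P* = 47.
From the demand curve, Q* = 498 - 6(47) = 216.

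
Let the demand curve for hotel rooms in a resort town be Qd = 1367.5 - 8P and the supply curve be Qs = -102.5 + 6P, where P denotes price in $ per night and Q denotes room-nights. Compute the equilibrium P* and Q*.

Set Qd = Qs: 1367.5 - 8P = -102.5 + 6P, so 1470 = 14P and P* = 105.
Then Q* = 1367.5 - 8(105) = 527.5.

P* = 105, Q* = 527.5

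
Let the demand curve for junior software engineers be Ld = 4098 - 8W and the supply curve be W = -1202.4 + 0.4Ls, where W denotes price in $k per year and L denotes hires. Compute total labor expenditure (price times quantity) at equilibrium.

Rewriting in direct form: Ls = 3006 + 2.5W.
Equating demand and supply, 4098 - 8W = 3006 + 2.5W gives 10.5W = 1092, so W* = 104.
From the demand curve, L* = 4098 - 8(104) = 3266.
Total labor expenditure = W* × L* = 104 × 3266 = 339664.

Total labor expenditure = 339664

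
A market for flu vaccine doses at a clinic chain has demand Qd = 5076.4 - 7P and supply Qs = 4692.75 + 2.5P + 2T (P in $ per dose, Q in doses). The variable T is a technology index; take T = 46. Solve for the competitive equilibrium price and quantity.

With T = 46, supply is Qs = 4784.75 + 2.5P.
Set Qd = Qs: 5076.4 - 7P = 4784.75 + 2.5P, so 291.65 = 9.5P and P* = 30.7.
Then Q* = 5076.4 - 7(30.7) = 4861.5.

P* = 30.7, Q* = 4861.5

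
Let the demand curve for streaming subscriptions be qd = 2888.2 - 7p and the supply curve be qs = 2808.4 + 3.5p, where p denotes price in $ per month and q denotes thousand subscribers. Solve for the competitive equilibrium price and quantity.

The market clears where 2888.2 - 7p = 2808.4 + 3.5p. Rearranging, 10.5p = 79.8, hence p* = 7.6.
Substitute back: q* = 2888.2 - 7(7.6) = 2835.

p* = 7.6, q* = 2835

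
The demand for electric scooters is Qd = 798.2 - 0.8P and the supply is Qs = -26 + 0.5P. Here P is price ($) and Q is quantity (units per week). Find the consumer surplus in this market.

The market clears where 798.2 - 0.8P = -26 + 0.5P. Rearranging, 1.3P = 824.2, hence P* = 634.
Then Q* = 798.2 - 0.8(634) = 291.
Demand choke price (Qd = 0): P = 798.2/0.8 = 997.75. Consumer surplus = ½ × (997.75 - 634) × 291 = 52925.625.

Consumer surplus = 52925.625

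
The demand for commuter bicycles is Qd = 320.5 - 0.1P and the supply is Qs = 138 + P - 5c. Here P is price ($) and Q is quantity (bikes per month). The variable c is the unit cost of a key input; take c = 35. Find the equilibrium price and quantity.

With c = 35, supply is Qs = -37 + P.
Equating demand and supply, 320.5 - 0.1P = -37 + P gives 1.1P = 357.5, so P* = 325.
Substitute back: Q* = 320.5 - 0.1(325) = 288.

P* = 325, Q* = 288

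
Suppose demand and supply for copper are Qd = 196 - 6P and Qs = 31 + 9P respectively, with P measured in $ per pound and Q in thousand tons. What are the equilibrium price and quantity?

The market clears where 196 - 6P = 31 + 9P. Rearranging, 15P = 165, hence P* = 11.
From the demand curve, Q* = 196 - 6(11) = 130.

P* = 11, Q* = 130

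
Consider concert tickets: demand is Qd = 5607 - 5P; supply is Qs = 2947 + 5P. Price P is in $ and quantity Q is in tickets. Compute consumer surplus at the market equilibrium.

Equating demand and supply, 5607 - 5P = 2947 + 5P gives 10P = 2660, so P* = 266.
Then Q* = 5607 - 5(266) = 4277.
Demand choke price (Qd = 0): P = 5607/5 = 1121.4. Consumer surplus = ½ × (1121.4 - 266) × 4277 = 1829272.9.

Consumer surplus = 1829272.9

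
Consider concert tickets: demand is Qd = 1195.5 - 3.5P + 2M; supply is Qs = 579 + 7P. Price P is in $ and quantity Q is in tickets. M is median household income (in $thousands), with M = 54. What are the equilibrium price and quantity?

P* = 69, Q* = 1062

With M = 54, demand is Qd = 1303.5 - 3.5P.
Set Qd = Qs: 1303.5 - 3.5P = 579 + 7P, so 724.5 = 10.5P and P* = 69.
From the demand curve, Q* = 1303.5 - 3.5(69) = 1062.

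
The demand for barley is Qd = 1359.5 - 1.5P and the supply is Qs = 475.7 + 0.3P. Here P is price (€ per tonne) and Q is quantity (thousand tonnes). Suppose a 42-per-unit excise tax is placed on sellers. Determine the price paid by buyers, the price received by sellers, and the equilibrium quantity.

P_b = 498, P_s = 456, Q = 612.5

The tax drives a wedge P_b - P_s = 42. Substituting P_s = P_b - 42 into supply: Qs = 463.1 + 0.3P_b.
Equate demand and the shifted supply: 1359.5 - 1.5P_b = 463.1 + 0.3P_b, giving 1.8P_b = 896.4, so P_b = 498.
Then P_s = 498 - 42 = 456 and Q = 1359.5 - 1.5(498) = 612.5.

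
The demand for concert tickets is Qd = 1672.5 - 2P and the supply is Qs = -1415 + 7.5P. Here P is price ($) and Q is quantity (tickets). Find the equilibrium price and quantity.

Equating demand and supply, 1672.5 - 2P = -1415 + 7.5P gives 9.5P = 3087.5, so P* = 325.
Substitute back: Q* = 1672.5 - 2(325) = 1022.5.

P* = 325, Q* = 1022.5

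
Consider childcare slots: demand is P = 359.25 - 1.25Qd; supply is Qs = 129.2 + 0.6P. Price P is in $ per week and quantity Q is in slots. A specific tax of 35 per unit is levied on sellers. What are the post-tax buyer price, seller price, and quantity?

Inverting to quantity form: Qd = 287.4 - 0.8P.
The tax drives a wedge P_b - P_s = 35. Substituting P_s = P_b - 35 into supply: Qs = 108.2 + 0.6P_b.
Market clearing requires 287.4 - 0.8P_b = 108.2 + 0.6P_b; hence 179.2 = 1.4P_b and P_b = 128.
So P_s = 93 and the quantity traded is Q = 287.4 - 0.8(128) = 185.

P_b = 128, P_s = 93, Q = 185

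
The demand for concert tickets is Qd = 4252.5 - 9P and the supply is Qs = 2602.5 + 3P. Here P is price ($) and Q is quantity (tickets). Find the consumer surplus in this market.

Equating demand and supply, 4252.5 - 9P = 2602.5 + 3P gives 12P = 1650, so P* = 137.5.
Plugging P* into demand: Q* = 4252.5 - 9(137.5) = 3015.
Demand choke price (Qd = 0): P = 4252.5/9 = 472.5. Consumer surplus = ½ × (472.5 - 137.5) × 3015 = 505012.5.

Consumer surplus = 505012.5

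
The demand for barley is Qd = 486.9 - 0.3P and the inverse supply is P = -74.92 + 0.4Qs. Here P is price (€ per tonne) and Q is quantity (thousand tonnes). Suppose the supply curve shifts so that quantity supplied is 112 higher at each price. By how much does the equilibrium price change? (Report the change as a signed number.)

ΔP = -40

In direct form, Qs = 187.3 + 2.5P.
The market clears where 486.9 - 0.3P = 187.3 + 2.5P. Rearranging, 2.8P = 299.6, hence P* = 107.
From the demand curve, Q* = 486.9 - 0.3(107) = 454.8.
After the shift, supply is Qs = 299.3 + 2.5P.
New equilibrium: 187.6 = 2.8P, so P = 67 and Q = 466.8.
ΔP = 67 - 107 = -40.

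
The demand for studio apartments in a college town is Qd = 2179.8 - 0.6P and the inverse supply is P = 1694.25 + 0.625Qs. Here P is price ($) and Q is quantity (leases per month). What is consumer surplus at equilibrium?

Solving each curve for Q: Qs = -2710.8 + 1.6P.
At equilibrium Qd = Qs, so 2179.8 - 0.6P = -2710.8 + 1.6P; collecting terms, 4890.6 = 2.2P and P* = 2223.
Then Q* = 2179.8 - 0.6(2223) = 846.
Demand choke price (Qd = 0): P = 2179.8/0.6 = 3633. Consumer surplus = ½ × (3633 - 2223) × 846 = 596430.

Consumer surplus = 596430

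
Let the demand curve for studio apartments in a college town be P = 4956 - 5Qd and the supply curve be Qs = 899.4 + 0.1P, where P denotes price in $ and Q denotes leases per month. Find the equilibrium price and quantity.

P* = 306, Q* = 930

Inverting to quantity form: Qd = 991.2 - 0.2P.
At equilibrium Qd = Qs, so 991.2 - 0.2P = 899.4 + 0.1P; collecting terms, 91.8 = 0.3P and P* = 306.
Substitute back: Q* = 991.2 - 0.2(306) = 930.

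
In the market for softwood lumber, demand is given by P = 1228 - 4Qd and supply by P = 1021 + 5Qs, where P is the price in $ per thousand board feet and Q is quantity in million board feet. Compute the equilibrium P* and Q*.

Inverting to quantity form: Qd = 307 - 0.25P and Qs = -204.2 + 0.2P.
The market clears where 307 - 0.25P = -204.2 + 0.2P. Rearranging, 0.45P = 511.2, hence P* = 1136.
Then Q* = 307 - 0.25(1136) = 23.

P* = 1136, Q* = 23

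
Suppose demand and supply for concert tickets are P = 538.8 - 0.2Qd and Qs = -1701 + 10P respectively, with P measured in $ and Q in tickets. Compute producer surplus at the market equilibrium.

Inverting to quantity form: Qd = 2694 - 5P.
Set Qd = Qs: 2694 - 5P = -1701 + 10P, so 4395 = 15P and P* = 293.
Plugging P* into demand: Q* = 2694 - 5(293) = 1229.
Supply choke price (Qs = 0): P = 170.1. Producer surplus = ½ × (293 - 170.1) × 1229 = 75522.05.

Producer surplus = 75522.05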